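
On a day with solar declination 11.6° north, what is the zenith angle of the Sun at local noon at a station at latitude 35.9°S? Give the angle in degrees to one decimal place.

At local solar noon the hour angle is zero, so the zenith angle is |φ − δ| = |-35.9° − (11.6°)| = 47.5°.

47.5°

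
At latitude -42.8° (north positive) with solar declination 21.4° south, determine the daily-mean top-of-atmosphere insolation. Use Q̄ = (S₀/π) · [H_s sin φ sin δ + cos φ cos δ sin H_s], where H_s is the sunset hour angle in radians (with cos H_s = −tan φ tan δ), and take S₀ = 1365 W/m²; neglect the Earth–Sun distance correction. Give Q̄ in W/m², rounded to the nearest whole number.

486 W/m²

cos H_s = −tan(-42.8°) · tan(-21.4°) = -0.3629, so H_s = arccos(-0.3629) = 111.28°. In radians, H_s = 1.9422.
H_s sin φ sin δ = 1.9422 × -0.6794 × -0.3649 = 0.4815.
cos φ cos δ sin H_s = 0.7337 × 0.9311 × 0.9318 = 0.6366.
Q̄ = (1365/π) × (0.4815 + 0.6366) = 434.49 × 1.1181 = 485.80 W/m².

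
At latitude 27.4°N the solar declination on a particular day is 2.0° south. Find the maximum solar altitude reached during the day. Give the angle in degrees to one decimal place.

60.6°

At local solar noon the hour angle is zero, so the elevation is 90° − |φ − δ| = 90° − |27.4° − (-2.0°)| = 90° − 29.4° = 60.6°.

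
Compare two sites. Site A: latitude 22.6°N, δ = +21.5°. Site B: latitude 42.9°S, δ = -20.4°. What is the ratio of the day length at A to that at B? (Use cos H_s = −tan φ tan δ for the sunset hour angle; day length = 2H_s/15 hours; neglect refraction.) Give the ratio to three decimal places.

0.902

A: H_s = arccos(−tan 22.6° · tan 21.5°) = 99.44°, so 2H_s/15 = 13.2587 h.
B: H_s = arccos(−tan -42.9° · tan -20.4°) = 110.22°, so 2H_s/15 = 14.6960 h.
Ratio A/B = 13.2587 / 14.6960 = 0.9022.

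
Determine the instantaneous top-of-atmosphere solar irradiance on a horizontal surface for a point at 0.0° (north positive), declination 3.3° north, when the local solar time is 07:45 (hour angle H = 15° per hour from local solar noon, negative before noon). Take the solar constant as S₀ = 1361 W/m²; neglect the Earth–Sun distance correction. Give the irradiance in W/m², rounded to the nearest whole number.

Hour angle H = 15° × (7.75 − 12) = -63.75°.
cos θ_z = sin φ sin δ + cos φ cos δ cos H = (0.0000)(0.0576) + (1.0000)(0.9983)(0.4423) = 0.4415.
Top-of-atmosphere irradiance = S₀ cos θ_z = 1361 × 0.4415 = 600.88 W/m².

601 W/m²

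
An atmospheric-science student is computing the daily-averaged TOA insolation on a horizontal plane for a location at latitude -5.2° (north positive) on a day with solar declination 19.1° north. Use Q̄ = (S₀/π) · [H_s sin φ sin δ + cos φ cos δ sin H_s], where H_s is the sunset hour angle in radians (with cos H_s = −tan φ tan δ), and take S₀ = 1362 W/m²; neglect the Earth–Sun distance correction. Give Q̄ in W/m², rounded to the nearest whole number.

−tan φ tan δ = −(-0.0910)(0.3463) = 0.0315; H_s = arccos(0.0315) = 88.19°. In radians, H_s = 1.5392.
H_s sin φ sin δ = 1.5392 × -0.0906 × 0.3272 = -0.0456.
cos φ cos δ sin H_s = 0.9959 × 0.9449 × 0.9995 = 0.9406.
Q̄ = (1362/π) × (-0.0456 + 0.9406) = 433.54 × 0.8950 = 388.02 W/m².

388 W/m²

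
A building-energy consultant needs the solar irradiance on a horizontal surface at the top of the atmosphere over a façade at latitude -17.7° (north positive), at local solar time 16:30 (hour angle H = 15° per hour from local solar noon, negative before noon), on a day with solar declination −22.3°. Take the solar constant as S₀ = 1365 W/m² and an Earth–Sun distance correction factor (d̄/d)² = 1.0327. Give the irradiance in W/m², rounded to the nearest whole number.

Hour angle H = 15° × (16.5 − 12) = 67.50°.
cos θ_z = sin(-17.7°) sin(-22.3°) + cos(-17.7°) cos(-22.3°) cos(67.50°) = 0.1154 + 0.3373 = 0.4527.
Top-of-atmosphere irradiance = S₀ (d̄/d)² cos θ_z = 1365 × 1.0327 × 0.4527 = 638.14 W/m².

638 W/m²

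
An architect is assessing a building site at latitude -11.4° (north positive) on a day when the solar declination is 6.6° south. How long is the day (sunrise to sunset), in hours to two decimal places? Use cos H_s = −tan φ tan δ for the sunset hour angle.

12.18 hours

−tan φ tan δ = −(-0.2016)(-0.1157) = -0.0233; H_s = arccos(-0.0233) = 91.34°.
Day length = 2 H_s / 15° h⁻¹ = 182.68° / 15 = 12.179 h.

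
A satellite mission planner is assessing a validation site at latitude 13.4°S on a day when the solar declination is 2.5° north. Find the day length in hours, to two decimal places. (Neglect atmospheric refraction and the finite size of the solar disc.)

11.92 hours

The sunset hour angle satisfies cos H_s = −tan φ tan δ = 0.0104, giving H_s = 89.40°.
Day length = 2 H_s / 15° h⁻¹ = 178.80° / 15 = 11.920 h.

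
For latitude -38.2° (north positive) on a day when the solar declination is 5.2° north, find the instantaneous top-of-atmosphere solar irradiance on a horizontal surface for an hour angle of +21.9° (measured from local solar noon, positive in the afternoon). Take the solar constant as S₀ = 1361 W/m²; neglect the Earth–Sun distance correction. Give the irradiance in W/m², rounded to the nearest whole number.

cos θ_z = sin(-38.2°) sin(5.2°) + cos(-38.2°) cos(5.2°) cos(21.90°) = -0.0560 + 0.7261 = 0.6701.
Top-of-atmosphere irradiance = S₀ cos θ_z = 1361 × 0.6701 = 912.01 W/m².

912 W/m²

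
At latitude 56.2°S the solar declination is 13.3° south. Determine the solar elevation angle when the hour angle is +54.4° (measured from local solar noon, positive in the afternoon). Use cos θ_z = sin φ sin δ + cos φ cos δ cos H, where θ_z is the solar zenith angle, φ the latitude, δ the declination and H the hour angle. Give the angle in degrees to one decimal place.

With φ = -56.2°, δ = -13.3°, H = 54.40°: sin φ sin δ = 0.1912, cos φ cos δ cos H = 0.3151, so cos θ_z = 0.5063.
θ_z = arccos(0.5063) = 59.58°, so the elevation is 90° − 59.58° = 30.42°.

30.4°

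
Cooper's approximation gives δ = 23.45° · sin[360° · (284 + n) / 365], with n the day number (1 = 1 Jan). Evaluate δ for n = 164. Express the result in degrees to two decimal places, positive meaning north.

360 × (284 + 164) / 365 = 441.863°; sin(441.863°) = 0.9899.
δ = 23.45 × 0.9899 = 23.213° ≈ +23.21°.

+23.21°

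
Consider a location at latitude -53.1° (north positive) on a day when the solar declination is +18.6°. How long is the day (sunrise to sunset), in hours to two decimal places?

8.45 hours

The sunset hour angle satisfies cos H_s = −tan φ tan δ = 0.4482, giving H_s = 63.37°.
Day length = 2 H_s / 15° h⁻¹ = 126.74° / 15 = 8.449 h.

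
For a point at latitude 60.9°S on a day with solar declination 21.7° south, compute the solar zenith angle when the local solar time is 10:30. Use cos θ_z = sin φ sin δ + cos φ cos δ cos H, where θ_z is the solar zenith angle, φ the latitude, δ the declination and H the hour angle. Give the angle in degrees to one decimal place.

Hour angle H = 15° × (10.5 − 12) = -22.50°.
cos θ_z = sin(-60.9°) sin(-21.7°) + cos(-60.9°) cos(-21.7°) cos(-22.50°) = 0.3231 + 0.4175 = 0.7406.
θ_z = arccos(0.7406) = 42.22°.

42.2°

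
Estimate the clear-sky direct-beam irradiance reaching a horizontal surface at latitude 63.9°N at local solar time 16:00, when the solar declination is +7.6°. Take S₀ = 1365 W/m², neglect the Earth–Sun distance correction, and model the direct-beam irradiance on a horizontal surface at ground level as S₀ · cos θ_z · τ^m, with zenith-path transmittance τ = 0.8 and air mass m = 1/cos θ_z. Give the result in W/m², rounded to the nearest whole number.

237 W/m²

Hour angle H = 15° × (16 − 12) = 60.00°.
cos θ_z = sin(63.9°) sin(7.6°) + cos(63.9°) cos(7.6°) cos(60.00°) = 0.1188 + 0.2180 = 0.3368.
Air mass m = 1/cos θ_z = 1/0.3368 = 2.969; τ^m = 0.8^2.969 = 0.5156.
Surface direct beam = 1365 × 0.3368 × 0.5156 = 237.04 W/m².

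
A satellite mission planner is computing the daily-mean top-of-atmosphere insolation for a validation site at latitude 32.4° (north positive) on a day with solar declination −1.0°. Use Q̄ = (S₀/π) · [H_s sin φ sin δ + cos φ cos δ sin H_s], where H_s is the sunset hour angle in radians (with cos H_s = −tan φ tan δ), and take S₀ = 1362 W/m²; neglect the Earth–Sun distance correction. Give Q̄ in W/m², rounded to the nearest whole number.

360 W/m²

−tan φ tan δ = −(0.6346)(-0.0175) = 0.0111; H_s = arccos(0.0111) = 89.36°. In radians, H_s = 1.5596.
H_s sin φ sin δ = 1.5596 × 0.5358 × -0.0175 = -0.0146.
cos φ cos δ sin H_s = 0.8443 × 0.9998 × 0.9999 = 0.8440.
Q̄ = (1362/π) × (-0.0146 + 0.8440) = 433.54 × 0.8294 = 359.58 W/m².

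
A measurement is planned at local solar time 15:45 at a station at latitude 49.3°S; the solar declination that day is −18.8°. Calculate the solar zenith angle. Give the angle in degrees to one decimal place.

Hour angle H = 15° × (15.75 − 12) = 56.25°.
cos θ_z = sin(-49.3°) sin(-18.8°) + cos(-49.3°) cos(-18.8°) cos(56.25°) = 0.2443 + 0.3430 = 0.5873.
θ_z = arccos(0.5873) = 54.03°.

54.0°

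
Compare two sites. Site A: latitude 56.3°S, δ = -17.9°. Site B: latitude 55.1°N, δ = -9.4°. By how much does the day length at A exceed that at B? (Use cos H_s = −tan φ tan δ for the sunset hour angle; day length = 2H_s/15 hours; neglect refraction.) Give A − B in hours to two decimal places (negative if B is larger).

+5.69 h

A: H_s = arccos(−tan -56.3° · tan -17.9°) = 118.97°, so 2H_s/15 = 15.8627 h.
B: H_s = arccos(−tan 55.1° · tan -9.4°) = 76.27°, so 2H_s/15 = 10.1693 h.
A − B = 15.8627 − 10.1693 = 5.6934 h.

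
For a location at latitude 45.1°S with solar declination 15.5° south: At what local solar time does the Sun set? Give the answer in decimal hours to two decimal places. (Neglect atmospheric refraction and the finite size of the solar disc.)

−tan φ tan δ = −(-1.0035)(-0.2773) = -0.2783; H_s = arccos(-0.2783) = 106.16°.
Sunset is at 12 + H_s/15 = 12 + 7.077 = 19.077 h local solar time.

19.08 h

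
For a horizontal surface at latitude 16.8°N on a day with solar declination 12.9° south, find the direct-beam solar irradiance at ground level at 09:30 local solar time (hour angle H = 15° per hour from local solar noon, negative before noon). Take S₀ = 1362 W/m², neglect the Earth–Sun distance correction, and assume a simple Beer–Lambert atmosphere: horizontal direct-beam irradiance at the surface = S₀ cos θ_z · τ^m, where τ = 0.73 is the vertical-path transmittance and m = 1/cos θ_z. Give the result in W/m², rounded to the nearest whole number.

578 W/m²

Hour angle H = 15° × (9.5 − 12) = -37.50°.
With φ = 16.8°, δ = -12.9°, H = -37.50°: sin φ sin δ = -0.0645, cos φ cos δ cos H = 0.7403, so cos θ_z = 0.6758.
Air mass m = 1/cos θ_z = 1/0.6758 = 1.480; τ^m = 0.73^1.480 = 0.6277.
Surface direct beam = 1362 × 0.6758 × 0.6277 = 577.76 W/m².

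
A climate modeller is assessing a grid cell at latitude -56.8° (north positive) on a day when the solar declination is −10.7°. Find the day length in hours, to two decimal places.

cos H_s = −tan(-56.8°) · tan(-10.7°) = -0.2887, so H_s = arccos(-0.2887) = 106.78°.
Day length = 2 H_s / 15° h⁻¹ = 213.56° / 15 = 14.237 h.

14.24 hours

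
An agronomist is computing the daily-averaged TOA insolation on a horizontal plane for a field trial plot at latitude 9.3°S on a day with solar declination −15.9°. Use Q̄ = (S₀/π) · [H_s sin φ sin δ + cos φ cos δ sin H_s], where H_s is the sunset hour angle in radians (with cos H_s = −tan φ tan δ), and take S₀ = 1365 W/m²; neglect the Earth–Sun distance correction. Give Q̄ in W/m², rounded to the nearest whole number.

The sunset hour angle satisfies cos H_s = −tan φ tan δ = -0.0466, giving H_s = 92.67°. In radians, H_s = 1.6174.
H_s sin φ sin δ = 1.6174 × -0.1616 × -0.2740 = 0.0716.
cos φ cos δ sin H_s = 0.9869 × 0.9617 × 0.9989 = 0.9481.
Q̄ = (1365/π) × (0.0716 + 0.9481) = 434.49 × 1.0197 = 443.05 W/m².

443 W/m²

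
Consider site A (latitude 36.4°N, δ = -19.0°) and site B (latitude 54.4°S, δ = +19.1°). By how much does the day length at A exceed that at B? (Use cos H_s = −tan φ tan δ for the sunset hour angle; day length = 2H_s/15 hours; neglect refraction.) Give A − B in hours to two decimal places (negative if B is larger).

+1.90 h

A: H_s = arccos(−tan 36.4° · tan -19.0°) = 75.29°, so 2H_s/15 = 10.0387 h.
B: H_s = arccos(−tan -54.4° · tan 19.1°) = 61.07°, so 2H_s/15 = 8.1427 h.
A − B = 10.0387 − 8.1427 = 1.8960 h.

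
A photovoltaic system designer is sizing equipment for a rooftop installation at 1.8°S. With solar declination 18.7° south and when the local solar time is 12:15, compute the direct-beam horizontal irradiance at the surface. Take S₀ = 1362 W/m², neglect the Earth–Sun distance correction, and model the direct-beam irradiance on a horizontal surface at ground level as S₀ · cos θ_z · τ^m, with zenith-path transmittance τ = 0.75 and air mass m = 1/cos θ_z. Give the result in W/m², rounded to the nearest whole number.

Hour angle H = 15° × (12.25 − 12) = 3.75°.
With φ = -1.8°, δ = -18.7°, H = 3.75°: sin φ sin δ = 0.0101, cos φ cos δ cos H = 0.9447, so cos θ_z = 0.9548.
Air mass m = 1/cos θ_z = 1/0.9548 = 1.047; τ^m = 0.75^1.047 = 0.7399.
Surface direct beam = 1362 × 0.9548 × 0.7399 = 962.19 W/m².

962 W/m²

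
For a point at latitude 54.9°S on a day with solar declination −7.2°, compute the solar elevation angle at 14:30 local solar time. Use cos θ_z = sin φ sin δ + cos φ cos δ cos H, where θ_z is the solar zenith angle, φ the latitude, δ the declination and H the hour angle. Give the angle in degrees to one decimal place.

Hour angle H = 15° × (14.5 − 12) = 37.50°.
cos θ_z = sin φ sin δ + cos φ cos δ cos H = (-0.8181)(-0.1253) + (0.5750)(0.9921)(0.7934) = 0.5551.
θ_z = arccos(0.5551) = 56.28°, so the elevation is 90° − 56.28° = 33.72°.

33.7°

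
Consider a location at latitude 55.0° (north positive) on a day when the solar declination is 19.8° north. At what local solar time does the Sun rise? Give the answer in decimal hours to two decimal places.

3.94 h

The sunset hour angle satisfies cos H_s = −tan φ tan δ = -0.5142, giving H_s = 120.94°.
Sunrise is at 12 − H_s/15 = 12 − 8.063 = 3.937 h local solar time.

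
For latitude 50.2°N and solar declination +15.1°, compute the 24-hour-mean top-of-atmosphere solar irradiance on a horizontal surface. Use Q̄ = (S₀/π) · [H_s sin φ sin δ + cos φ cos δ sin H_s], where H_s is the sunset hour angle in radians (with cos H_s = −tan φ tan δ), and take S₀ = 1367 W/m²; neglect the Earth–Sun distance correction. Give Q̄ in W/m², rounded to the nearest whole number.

420 W/m²

The sunset hour angle satisfies cos H_s = −tan φ tan δ = -0.3238, giving H_s = 108.89°. In radians, H_s = 1.9005.
H_s sin φ sin δ = 1.9005 × 0.7683 × 0.2605 = 0.3804.
cos φ cos δ sin H_s = 0.6401 × 0.9655 × 0.9461 = 0.5847.
Q̄ = (1367/π) × (0.3804 + 0.5847) = 435.13 × 0.9651 = 419.94 W/m².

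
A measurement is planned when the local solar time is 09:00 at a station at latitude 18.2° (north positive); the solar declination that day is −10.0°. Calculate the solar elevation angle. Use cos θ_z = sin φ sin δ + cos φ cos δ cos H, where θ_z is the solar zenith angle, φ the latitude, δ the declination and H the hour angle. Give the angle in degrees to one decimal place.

Hour angle H = 15° × (9 − 12) = -45.00°.
cos θ_z = sin(18.2°) sin(-10.0°) + cos(18.2°) cos(-10.0°) cos(-45.00°) = -0.0542 + 0.6615 = 0.6073.
θ_z = arccos(0.6073) = 52.61°, so the elevation is 90° − 52.61° = 37.39°.

37.4°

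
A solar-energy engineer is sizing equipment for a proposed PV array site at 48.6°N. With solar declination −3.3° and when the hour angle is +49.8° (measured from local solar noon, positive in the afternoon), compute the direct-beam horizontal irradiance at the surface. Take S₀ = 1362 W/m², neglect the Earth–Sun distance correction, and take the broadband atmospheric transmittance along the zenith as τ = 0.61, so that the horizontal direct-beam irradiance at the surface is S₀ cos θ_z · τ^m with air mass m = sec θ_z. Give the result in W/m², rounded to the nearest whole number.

143 W/m²

With φ = 48.6°, δ = -3.3°, H = 49.80°: sin φ sin δ = -0.0432, cos φ cos δ cos H = 0.4261, so cos θ_z = 0.3829.
Air mass m = 1/cos θ_z = 1/0.3829 = 2.612; τ^m = 0.61^2.612 = 0.2750.
Surface direct beam = 1362 × 0.3829 × 0.2750 = 143.42 W/m².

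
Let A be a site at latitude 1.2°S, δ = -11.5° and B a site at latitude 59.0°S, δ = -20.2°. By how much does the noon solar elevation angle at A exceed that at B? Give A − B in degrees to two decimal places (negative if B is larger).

+28.50°

A: 90° − |-1.2 − (-11.5)| = 79.70°.
B: 90° − |-59.0 − (-20.2)| = 51.20°.
A − B = 79.70 − 51.20 = 28.50°.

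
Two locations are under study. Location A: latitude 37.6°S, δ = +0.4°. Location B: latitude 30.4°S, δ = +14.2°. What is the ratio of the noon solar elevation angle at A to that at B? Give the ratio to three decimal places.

1.145

A: 90° − |-37.6 − (0.4)| = 52.00°.
B: 90° − |-30.4 − (14.2)| = 45.40°.
Ratio A/B = 52.0000 / 45.4000 = 1.1454.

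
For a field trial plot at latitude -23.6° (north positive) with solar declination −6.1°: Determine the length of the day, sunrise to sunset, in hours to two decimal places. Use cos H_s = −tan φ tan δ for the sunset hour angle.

The sunset hour angle satisfies cos H_s = −tan φ tan δ = -0.0467, giving H_s = 92.68°.
Day length = 2 H_s / 15° h⁻¹ = 185.36° / 15 = 12.357 h.

12.36 hours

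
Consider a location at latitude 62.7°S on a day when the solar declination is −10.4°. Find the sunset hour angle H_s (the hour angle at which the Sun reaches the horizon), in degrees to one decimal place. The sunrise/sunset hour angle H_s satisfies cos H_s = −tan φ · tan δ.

110.8°

The sunset hour angle satisfies cos H_s = −tan φ tan δ = -0.3556, giving H_s = 110.83°.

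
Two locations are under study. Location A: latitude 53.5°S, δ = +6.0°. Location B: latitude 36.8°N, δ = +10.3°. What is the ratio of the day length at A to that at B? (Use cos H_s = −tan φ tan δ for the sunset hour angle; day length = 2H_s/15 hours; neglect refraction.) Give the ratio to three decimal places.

0.837

A: H_s = arccos(−tan -53.5° · tan 6.0°) = 81.83°, so 2H_s/15 = 10.9107 h.
B: H_s = arccos(−tan 36.8° · tan 10.3°) = 97.81°, so 2H_s/15 = 13.0413 h.
Ratio A/B = 10.9107 / 13.0413 = 0.8366.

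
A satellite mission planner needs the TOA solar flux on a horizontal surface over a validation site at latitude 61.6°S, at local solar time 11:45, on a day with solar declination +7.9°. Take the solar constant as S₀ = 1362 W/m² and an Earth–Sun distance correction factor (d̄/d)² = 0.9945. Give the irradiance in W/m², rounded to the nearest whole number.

Hour angle H = 15° × (11.75 − 12) = -3.75°.
With φ = -61.6°, δ = 7.9°, H = -3.75°: sin φ sin δ = -0.1209, cos φ cos δ cos H = 0.4701, so cos θ_z = 0.3492.
Top-of-atmosphere irradiance = S₀ (d̄/d)² cos θ_z = 1362 × 0.9945 × 0.3492 = 472.99 W/m².

473 W/m²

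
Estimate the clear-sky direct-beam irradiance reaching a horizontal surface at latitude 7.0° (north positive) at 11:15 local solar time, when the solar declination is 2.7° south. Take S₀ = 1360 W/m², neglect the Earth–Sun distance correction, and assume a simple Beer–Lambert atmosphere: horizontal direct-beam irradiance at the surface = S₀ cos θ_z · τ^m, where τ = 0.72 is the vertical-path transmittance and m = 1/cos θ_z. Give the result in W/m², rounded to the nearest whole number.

Hour angle H = 15° × (11.25 − 12) = -11.25°.
cos θ_z = sin φ sin δ + cos φ cos δ cos H = (0.1219)(-0.0471) + (0.9925)(0.9989)(0.9808) = 0.9666.
Air mass m = 1/cos θ_z = 1/0.9666 = 1.035; τ^m = 0.72^1.035 = 0.7118.
Surface direct beam = 1360 × 0.9666 × 0.7118 = 935.72 W/m².

936 W/m²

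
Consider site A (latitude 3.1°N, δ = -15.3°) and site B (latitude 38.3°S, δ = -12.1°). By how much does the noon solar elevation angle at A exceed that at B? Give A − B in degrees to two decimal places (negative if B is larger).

A: 90° − |3.1 − (-15.3)| = 71.60°.
B: 90° − |-38.3 − (-12.1)| = 63.80°.
A − B = 71.60 − 63.80 = 7.80°.

+7.80°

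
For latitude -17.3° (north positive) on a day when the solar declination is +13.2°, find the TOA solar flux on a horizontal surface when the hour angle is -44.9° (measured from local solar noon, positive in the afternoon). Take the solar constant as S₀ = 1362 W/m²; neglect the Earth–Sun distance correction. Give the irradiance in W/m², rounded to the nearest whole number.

804 W/m²

cos θ_z = sin(-17.3°) sin(13.2°) + cos(-17.3°) cos(13.2°) cos(-44.90°) = -0.0679 + 0.6584 = 0.5905.
Top-of-atmosphere irradiance = S₀ cos θ_z = 1362 × 0.5905 = 804.26 W/m².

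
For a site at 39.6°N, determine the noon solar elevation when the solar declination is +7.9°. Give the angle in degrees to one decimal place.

At local solar noon the hour angle is zero, so the elevation is 90° − |φ − δ| = 90° − |39.6° − (7.9°)| = 90° − 31.7° = 58.3°.

58.3°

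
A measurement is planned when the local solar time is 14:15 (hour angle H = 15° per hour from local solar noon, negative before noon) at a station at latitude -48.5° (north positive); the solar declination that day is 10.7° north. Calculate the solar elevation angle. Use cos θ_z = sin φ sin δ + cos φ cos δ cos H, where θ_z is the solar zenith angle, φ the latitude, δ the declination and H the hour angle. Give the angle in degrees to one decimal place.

23.7°

Hour angle H = 15° × (14.25 − 12) = 33.75°.
cos θ_z = sin(-48.5°) sin(10.7°) + cos(-48.5°) cos(10.7°) cos(33.75°) = -0.1391 + 0.5414 = 0.4023.
θ_z = arccos(0.4023) = 66.28°, so the elevation is 90° − 66.28° = 23.72°.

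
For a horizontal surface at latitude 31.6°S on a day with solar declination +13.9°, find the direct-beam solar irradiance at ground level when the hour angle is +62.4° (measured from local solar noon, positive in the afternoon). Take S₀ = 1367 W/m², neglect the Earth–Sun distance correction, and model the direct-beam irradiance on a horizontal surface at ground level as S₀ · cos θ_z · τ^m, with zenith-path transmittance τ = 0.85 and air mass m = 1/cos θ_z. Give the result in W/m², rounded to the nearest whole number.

187 W/m²

cos θ_z = sin φ sin δ + cos φ cos δ cos H = (-0.5240)(0.2402) + (0.8517)(0.9707)(0.4633) = 0.2572.
Air mass m = 1/cos θ_z = 1/0.2572 = 3.888; τ^m = 0.85^3.888 = 0.5316.
Surface direct beam = 1367 × 0.2572 × 0.5316 = 186.91 W/m².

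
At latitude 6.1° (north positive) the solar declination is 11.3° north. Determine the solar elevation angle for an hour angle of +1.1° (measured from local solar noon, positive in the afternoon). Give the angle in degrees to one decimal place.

cos θ_z = sin(6.1°) sin(11.3°) + cos(6.1°) cos(11.3°) cos(1.10°) = 0.0208 + 0.9749 = 0.9957.
θ_z = arccos(0.9957) = 5.32°, so the elevation is 90° − 5.32° = 84.68°.

84.7°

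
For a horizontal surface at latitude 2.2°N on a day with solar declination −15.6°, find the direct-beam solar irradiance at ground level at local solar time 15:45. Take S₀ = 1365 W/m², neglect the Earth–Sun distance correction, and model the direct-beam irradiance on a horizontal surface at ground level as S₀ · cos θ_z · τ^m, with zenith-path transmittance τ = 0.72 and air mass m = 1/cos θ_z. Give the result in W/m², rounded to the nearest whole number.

383 W/m²

Hour angle H = 15° × (15.75 − 12) = 56.25°.
cos θ_z = sin φ sin δ + cos φ cos δ cos H = (0.0384)(-0.2689) + (0.9993)(0.9632)(0.5556) = 0.5245.
Air mass m = 1/cos θ_z = 1/0.5245 = 1.907; τ^m = 0.72^1.907 = 0.5345.
Surface direct beam = 1365 × 0.5245 × 0.5345 = 382.67 W/m².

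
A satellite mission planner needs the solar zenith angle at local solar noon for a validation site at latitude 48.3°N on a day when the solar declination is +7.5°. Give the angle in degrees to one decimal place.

At local solar noon the hour angle is zero, so the zenith angle is |φ − δ| = |48.3° − (7.5°)| = 40.8°.

40.8°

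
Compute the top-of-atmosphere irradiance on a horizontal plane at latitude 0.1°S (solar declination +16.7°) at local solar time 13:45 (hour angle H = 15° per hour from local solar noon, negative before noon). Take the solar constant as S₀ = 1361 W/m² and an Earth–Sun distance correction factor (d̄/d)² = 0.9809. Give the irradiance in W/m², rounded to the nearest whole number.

1146 W/m²

Hour angle H = 15° × (13.75 − 12) = 26.25°.
cos θ_z = sin(-0.1°) sin(16.7°) + cos(-0.1°) cos(16.7°) cos(26.25°) = -0.0005 + 0.8590 = 0.8585.
Top-of-atmosphere irradiance = S₀ (d̄/d)² cos θ_z = 1361 × 0.9809 × 0.8585 = 1146.10 W/m².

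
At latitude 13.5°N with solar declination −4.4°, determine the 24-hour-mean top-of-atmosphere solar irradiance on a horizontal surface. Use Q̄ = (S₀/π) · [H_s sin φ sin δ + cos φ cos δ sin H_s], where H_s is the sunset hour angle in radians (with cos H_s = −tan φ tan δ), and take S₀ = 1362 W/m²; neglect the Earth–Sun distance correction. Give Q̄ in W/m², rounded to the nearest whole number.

408 W/m²

The sunset hour angle satisfies cos H_s = −tan φ tan δ = 0.0185, giving H_s = 88.94°. In radians, H_s = 1.5523.
H_s sin φ sin δ = 1.5523 × 0.2334 × -0.0767 = -0.0278.
cos φ cos δ sin H_s = 0.9724 × 0.9971 × 0.9998 = 0.9694.
Q̄ = (1362/π) × (-0.0278 + 0.9694) = 433.54 × 0.9416 = 408.22 W/m².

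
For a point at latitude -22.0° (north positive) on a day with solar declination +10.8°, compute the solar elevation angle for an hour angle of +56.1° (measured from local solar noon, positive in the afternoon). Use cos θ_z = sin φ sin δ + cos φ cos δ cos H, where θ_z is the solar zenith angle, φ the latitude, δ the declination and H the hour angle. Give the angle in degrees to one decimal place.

cos θ_z = sin φ sin δ + cos φ cos δ cos H = (-0.3746)(0.1874) + (0.9272)(0.9823)(0.5577) = 0.4377.
θ_z = arccos(0.4377) = 64.04°, so the elevation is 90° − 64.04° = 25.96°.

26.0°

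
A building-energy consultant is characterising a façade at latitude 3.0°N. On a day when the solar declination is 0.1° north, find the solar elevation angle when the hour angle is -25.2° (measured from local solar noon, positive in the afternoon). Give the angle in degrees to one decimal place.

cos θ_z = sin φ sin δ + cos φ cos δ cos H = (0.0523)(0.0017) + (0.9986)(1.0000)(0.9048) = 0.9036.
θ_z = arccos(0.9036) = 25.36°, so the elevation is 90° − 25.36° = 64.64°.

64.6°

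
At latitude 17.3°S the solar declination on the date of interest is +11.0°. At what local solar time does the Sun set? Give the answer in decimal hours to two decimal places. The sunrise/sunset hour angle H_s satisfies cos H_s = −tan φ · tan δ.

cos H_s = −tan(-17.3°) · tan(11.0°) = 0.0605, so H_s = arccos(0.0605) = 86.53°.
Sunset is at 12 + H_s/15 = 12 + 5.769 = 17.769 h local solar time.

17.77 h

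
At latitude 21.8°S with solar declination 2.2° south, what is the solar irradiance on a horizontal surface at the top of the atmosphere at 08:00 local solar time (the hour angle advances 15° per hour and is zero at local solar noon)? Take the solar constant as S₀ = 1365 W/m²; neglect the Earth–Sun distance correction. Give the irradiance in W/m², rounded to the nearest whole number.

653 W/m²

Hour angle H = 15° × (8 − 12) = -60.00°.
cos θ_z = sin φ sin δ + cos φ cos δ cos H = (-0.3714)(-0.0384) + (0.9285)(0.9993)(0.5000) = 0.4782.
Top-of-atmosphere irradiance = S₀ cos θ_z = 1365 × 0.4782 = 652.74 W/m².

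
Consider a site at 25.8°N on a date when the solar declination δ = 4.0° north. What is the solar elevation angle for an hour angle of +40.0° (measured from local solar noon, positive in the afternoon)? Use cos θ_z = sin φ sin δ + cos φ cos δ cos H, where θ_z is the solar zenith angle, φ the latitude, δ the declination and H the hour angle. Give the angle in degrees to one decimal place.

45.9°

cos θ_z = sin(25.8°) sin(4.0°) + cos(25.8°) cos(4.0°) cos(40.00°) = 0.0304 + 0.6880 = 0.7184.
θ_z = arccos(0.7184) = 44.08°, so the elevation is 90° − 44.08° = 45.92°.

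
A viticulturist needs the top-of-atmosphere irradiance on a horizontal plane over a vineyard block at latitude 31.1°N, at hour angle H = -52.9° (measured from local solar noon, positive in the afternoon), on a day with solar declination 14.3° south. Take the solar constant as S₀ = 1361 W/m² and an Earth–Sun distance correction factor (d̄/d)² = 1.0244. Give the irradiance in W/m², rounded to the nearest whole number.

520 W/m²

cos θ_z = sin(31.1°) sin(-14.3°) + cos(31.1°) cos(-14.3°) cos(-52.90°) = -0.1276 + 0.5005 = 0.3729.
Top-of-atmosphere irradiance = S₀ (d̄/d)² cos θ_z = 1361 × 1.0244 × 0.3729 = 519.90 W/m².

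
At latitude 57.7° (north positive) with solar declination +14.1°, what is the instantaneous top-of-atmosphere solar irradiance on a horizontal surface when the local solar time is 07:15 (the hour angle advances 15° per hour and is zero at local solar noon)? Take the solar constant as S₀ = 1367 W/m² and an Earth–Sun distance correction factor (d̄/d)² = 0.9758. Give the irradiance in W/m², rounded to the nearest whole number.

497 W/m²

Hour angle H = 15° × (7.25 − 12) = -71.25°.
cos θ_z = sin φ sin δ + cos φ cos δ cos H = (0.8453)(0.2436) + (0.5344)(0.9699)(0.3214) = 0.3725.
Top-of-atmosphere irradiance = S₀ (d̄/d)² cos θ_z = 1367 × 0.9758 × 0.3725 = 496.88 W/m².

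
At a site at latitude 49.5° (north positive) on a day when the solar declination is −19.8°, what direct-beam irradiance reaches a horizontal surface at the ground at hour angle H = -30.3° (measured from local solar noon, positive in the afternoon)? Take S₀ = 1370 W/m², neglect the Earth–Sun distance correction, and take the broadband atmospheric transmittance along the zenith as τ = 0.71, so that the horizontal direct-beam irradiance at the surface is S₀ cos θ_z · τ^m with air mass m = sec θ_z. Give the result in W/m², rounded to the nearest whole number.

104 W/m²

With φ = 49.5°, δ = -19.8°, H = -30.30°: sin φ sin δ = -0.2576, cos φ cos δ cos H = 0.5276, so cos θ_z = 0.2700.
Air mass m = 1/cos θ_z = 1/0.2700 = 3.704; τ^m = 0.71^3.704 = 0.2812.
Surface direct beam = 1370 × 0.2700 × 0.2812 = 104.02 W/m².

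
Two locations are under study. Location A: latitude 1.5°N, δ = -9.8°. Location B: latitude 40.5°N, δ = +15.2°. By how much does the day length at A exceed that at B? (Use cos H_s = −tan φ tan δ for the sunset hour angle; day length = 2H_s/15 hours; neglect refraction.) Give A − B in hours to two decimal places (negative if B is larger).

A: H_s = arccos(−tan 1.5° · tan -9.8°) = 89.74°, so 2H_s/15 = 11.9653 h.
B: H_s = arccos(−tan 40.5° · tan 15.2°) = 103.42°, so 2H_s/15 = 13.7893 h.
A − B = 11.9653 − 13.7893 = -1.8240 h.

-1.82 h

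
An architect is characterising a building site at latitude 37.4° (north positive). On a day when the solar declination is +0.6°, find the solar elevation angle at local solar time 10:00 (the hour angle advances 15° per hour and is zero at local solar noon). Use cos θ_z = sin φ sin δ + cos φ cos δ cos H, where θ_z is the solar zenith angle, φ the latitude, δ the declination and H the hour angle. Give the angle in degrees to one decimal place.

44.0°

Hour angle H = 15° × (10 − 12) = -30.00°.
With φ = 37.4°, δ = 0.6°, H = -30.00°: sin φ sin δ = 0.0064, cos φ cos δ cos H = 0.6879, so cos θ_z = 0.6943.
θ_z = arccos(0.6943) = 46.03°, so the elevation is 90° − 46.03° = 43.97°.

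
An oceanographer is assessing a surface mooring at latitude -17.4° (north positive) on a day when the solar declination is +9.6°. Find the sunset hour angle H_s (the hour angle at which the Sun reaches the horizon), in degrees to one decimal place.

−tan φ tan δ = −(-0.3134)(0.1691) = 0.0530; H_s = arccos(0.0530) = 86.96°.

87.0°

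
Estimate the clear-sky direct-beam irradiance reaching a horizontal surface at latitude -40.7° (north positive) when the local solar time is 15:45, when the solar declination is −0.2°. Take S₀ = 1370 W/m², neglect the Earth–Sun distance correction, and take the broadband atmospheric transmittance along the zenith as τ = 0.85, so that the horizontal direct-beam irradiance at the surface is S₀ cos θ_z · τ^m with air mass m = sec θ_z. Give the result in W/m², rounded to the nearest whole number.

395 W/m²

Hour angle H = 15° × (15.75 − 12) = 56.25°.
With φ = -40.7°, δ = -0.2°, H = 56.25°: sin φ sin δ = 0.0023, cos φ cos δ cos H = 0.4212, so cos θ_z = 0.4235.
Air mass m = 1/cos θ_z = 1/0.4235 = 2.361; τ^m = 0.85^2.361 = 0.6813.
Surface direct beam = 1370 × 0.4235 × 0.6813 = 395.29 W/m².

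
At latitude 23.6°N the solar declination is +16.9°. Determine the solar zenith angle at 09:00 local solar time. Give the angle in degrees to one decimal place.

42.6°

Hour angle H = 15° × (9 − 12) = -45.00°.
cos θ_z = sin φ sin δ + cos φ cos δ cos H = (0.4003)(0.2907) + (0.9164)(0.9568)(0.7071) = 0.7364.
θ_z = arccos(0.7364) = 42.57°.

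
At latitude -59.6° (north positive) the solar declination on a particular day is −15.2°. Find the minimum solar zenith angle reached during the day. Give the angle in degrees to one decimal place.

44.4°

At local solar noon the hour angle is zero, so the zenith angle is |φ − δ| = |-59.6° − (-15.2°)| = 44.4°.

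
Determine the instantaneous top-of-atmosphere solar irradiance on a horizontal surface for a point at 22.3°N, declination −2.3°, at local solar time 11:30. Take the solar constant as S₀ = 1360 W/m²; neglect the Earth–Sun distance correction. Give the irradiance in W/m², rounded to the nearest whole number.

1226 W/m²

Hour angle H = 15° × (11.5 − 12) = -7.50°.
cos θ_z = sin(22.3°) sin(-2.3°) + cos(22.3°) cos(-2.3°) cos(-7.50°) = -0.0152 + 0.9166 = 0.9014.
Top-of-atmosphere irradiance = S₀ cos θ_z = 1360 × 0.9014 = 1225.90 W/m².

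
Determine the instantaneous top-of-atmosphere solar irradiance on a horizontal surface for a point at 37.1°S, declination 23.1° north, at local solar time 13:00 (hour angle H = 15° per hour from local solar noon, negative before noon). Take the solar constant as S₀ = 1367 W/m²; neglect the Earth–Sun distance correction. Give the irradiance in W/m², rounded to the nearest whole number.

Hour angle H = 15° × (13 − 12) = 15.00°.
cos θ_z = sin(-37.1°) sin(23.1°) + cos(-37.1°) cos(23.1°) cos(15.00°) = -0.2367 + 0.7086 = 0.4719.
Top-of-atmosphere irradiance = S₀ cos θ_z = 1367 × 0.4719 = 645.09 W/m².

645 W/m²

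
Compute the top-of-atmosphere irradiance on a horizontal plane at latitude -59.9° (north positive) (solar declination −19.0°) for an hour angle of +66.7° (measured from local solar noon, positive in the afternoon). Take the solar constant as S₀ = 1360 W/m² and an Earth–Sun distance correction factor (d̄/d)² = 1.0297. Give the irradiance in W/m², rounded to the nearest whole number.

657 W/m²

With φ = -59.9°, δ = -19.0°, H = 66.70°: sin φ sin δ = 0.2817, cos φ cos δ cos H = 0.1876, so cos θ_z = 0.4693.
Top-of-atmosphere irradiance = S₀ (d̄/d)² cos θ_z = 1360 × 1.0297 × 0.4693 = 657.20 W/m².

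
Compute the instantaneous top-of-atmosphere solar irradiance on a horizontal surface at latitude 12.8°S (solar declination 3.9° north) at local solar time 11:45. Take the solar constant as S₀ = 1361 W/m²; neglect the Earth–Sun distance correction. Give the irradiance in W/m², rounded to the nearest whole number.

Hour angle H = 15° × (11.75 − 12) = -3.75°.
cos θ_z = sin φ sin δ + cos φ cos δ cos H = (-0.2215)(0.0680) + (0.9751)(0.9977)(0.9979) = 0.9558.
Top-of-atmosphere irradiance = S₀ cos θ_z = 1361 × 0.9558 = 1300.84 W/m².

1301 W/m²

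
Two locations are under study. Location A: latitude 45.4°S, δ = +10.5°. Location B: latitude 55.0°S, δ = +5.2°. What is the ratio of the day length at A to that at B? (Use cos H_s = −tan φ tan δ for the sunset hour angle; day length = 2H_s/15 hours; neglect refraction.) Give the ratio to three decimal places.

0.959

A: H_s = arccos(−tan -45.4° · tan 10.5°) = 79.17°, so 2H_s/15 = 10.5560 h.
B: H_s = arccos(−tan -55.0° · tan 5.2°) = 82.53°, so 2H_s/15 = 11.0040 h.
Ratio A/B = 10.5560 / 11.0040 = 0.9593.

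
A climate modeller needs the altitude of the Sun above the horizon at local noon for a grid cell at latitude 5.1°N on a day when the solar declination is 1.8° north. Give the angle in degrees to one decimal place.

86.7°

At local solar noon the hour angle is zero, so the elevation is 90° − |φ − δ| = 90° − |5.1° − (1.8°)| = 90° − 3.3° = 86.7°.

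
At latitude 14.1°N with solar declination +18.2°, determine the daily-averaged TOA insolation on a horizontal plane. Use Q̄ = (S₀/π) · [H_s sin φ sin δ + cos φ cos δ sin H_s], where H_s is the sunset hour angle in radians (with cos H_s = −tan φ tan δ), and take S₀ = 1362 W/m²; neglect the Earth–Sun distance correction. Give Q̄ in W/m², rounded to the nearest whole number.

−tan φ tan δ = −(0.2512)(0.3288) = -0.0826; H_s = arccos(-0.0826) = 94.74°. In radians, H_s = 1.6535.
H_s sin φ sin δ = 1.6535 × 0.2436 × 0.3123 = 0.1258.
cos φ cos δ sin H_s = 0.9699 × 0.9500 × 0.9966 = 0.9183.
Q̄ = (1362/π) × (0.1258 + 0.9183) = 433.54 × 1.0441 = 452.66 W/m².

453 W/m²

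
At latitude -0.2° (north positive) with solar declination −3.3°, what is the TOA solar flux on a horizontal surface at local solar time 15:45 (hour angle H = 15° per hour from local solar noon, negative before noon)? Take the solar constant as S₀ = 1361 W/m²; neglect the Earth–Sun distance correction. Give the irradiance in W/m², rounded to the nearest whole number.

755 W/m²

Hour angle H = 15° × (15.75 − 12) = 56.25°.
cos θ_z = sin φ sin δ + cos φ cos δ cos H = (-0.0035)(-0.0576) + (1.0000)(0.9983)(0.5556) = 0.5549.
Top-of-atmosphere irradiance = S₀ cos θ_z = 1361 × 0.5549 = 755.22 W/m².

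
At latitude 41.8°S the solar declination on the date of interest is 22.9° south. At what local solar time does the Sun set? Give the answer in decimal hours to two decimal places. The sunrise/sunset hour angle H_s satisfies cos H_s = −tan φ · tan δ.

cos H_s = −tan(-41.8°) · tan(-22.9°) = -0.3777, so H_s = arccos(-0.3777) = 112.19°.
Sunset is at 12 + H_s/15 = 12 + 7.479 = 19.479 h local solar time.

19.48 h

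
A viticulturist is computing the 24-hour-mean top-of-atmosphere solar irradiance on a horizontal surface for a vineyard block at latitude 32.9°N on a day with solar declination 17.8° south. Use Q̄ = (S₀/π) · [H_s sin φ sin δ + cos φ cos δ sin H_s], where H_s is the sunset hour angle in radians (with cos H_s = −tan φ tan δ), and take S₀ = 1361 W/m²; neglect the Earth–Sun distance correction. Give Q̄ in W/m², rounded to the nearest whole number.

−tan φ tan δ = −(0.6469)(-0.3211) = 0.2077; H_s = arccos(0.2077) = 78.01°. In radians, H_s = 1.3615.
H_s sin φ sin δ = 1.3615 × 0.5432 × -0.3057 = -0.2261.
cos φ cos δ sin H_s = 0.8396 × 0.9521 × 0.9782 = 0.7820.
Q̄ = (1361/π) × (-0.2261 + 0.7820) = 433.22 × 0.5559 = 240.83 W/m².

241 W/m²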